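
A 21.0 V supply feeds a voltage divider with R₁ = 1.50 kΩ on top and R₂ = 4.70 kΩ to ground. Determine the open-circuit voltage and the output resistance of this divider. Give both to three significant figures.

V_th = 15.9 V, R_th = 1.14 kΩ

V_th is the open-circuit tap voltage: 21.0 × 4.70/(1.50 + 4.70) = 15.9 V.
With the supply zeroed, R₁ and R₂ appear in parallel from the tap: R_th = R₁‖R₂ = (1.50 × 4.70)/6.200 = 1.14 kΩ.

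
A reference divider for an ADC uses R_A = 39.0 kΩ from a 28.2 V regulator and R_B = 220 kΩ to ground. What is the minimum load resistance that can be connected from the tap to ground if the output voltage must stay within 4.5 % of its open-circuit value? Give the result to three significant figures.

Output resistance R_th = R_A‖R_B = (39.0 × 220)/259.0 = 33.13 kΩ.
The fractional drop is R_th/(R_th + R_L); requiring this ≤ 0.0450 gives R_L ≥ R_th(1/0.0450 − 1) = 33.13 × 21.22 = 703 kΩ.

R_L(min) ≈ 703 kΩ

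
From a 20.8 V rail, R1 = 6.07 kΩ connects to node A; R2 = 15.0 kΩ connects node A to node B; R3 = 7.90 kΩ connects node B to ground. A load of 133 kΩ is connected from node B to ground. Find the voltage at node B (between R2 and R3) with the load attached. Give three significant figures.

V ≈ 5.44 V

At node B, R3 is in parallel with the load: R3‖R_L = 7.457 kΩ.
Below node A the resistance is R2 + (R3‖R_L) = 22.46 kΩ, so V_A = 20.8 × 22.46/28.53 = 16.37 V.
Then V_B = V_A × (R3‖R_L)/(R2 + R3‖R_L) = 16.37 × 7.457/22.46 = 5.44 V.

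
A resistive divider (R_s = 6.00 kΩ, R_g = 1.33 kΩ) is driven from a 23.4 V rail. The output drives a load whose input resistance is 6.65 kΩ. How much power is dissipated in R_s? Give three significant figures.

P ≈ 65.0 mW

Total resistance from the source is R_s + (R_g‖R_L) = 7.108 kΩ, so I = 23.4/7.108 kΩ = 3.292 mA.
P = I²·R_s = (3.292 mA)² × 6.00 kΩ = 65.0 mW.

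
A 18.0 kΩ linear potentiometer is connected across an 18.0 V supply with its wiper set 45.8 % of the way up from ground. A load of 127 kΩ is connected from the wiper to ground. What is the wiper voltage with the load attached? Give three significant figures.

The wiper splits the pot into (1−α)R = 9.756 kΩ above and αR = 8.244 kΩ below.
Lower section ‖ load = 7.741 kΩ.
V_wiper = 18.0 × 7.741/(9.756 + 7.741) = 7.96 V.

V ≈ 7.96 V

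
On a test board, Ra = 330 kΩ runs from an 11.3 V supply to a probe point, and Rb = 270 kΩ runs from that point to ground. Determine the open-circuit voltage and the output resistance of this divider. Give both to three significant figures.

V_th is the open-circuit tap voltage: 11.3 × 270/(330 + 270) = 5.08 V.
With the supply zeroed, Ra and Rb appear in parallel from the tap: R_th = Ra‖Rb = (330 × 270)/600.0 = 148 kΩ.

V_th = 5.08 V, R_th = 148 kΩ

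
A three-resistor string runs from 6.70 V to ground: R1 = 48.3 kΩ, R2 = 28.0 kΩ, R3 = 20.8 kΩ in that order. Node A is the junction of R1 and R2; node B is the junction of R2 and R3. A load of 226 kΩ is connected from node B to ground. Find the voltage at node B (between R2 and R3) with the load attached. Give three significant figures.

V ≈ 1.34 V

At node B, R3 is in parallel with the load: R3‖R_L = 19.05 kΩ.
Below node A the resistance is R2 + (R3‖R_L) = 47.05 kΩ, so V_A = 6.70 × 47.05/95.35 = 3.306 V.
Then V_B = V_A × (R3‖R_L)/(R2 + R3‖R_L) = 3.306 × 19.05/47.05 = 1.34 V.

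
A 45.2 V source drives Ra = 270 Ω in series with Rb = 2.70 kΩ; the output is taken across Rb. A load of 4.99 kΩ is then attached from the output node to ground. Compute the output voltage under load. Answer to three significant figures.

The load sits in parallel with Rb: Rb‖R_L = (2700 × 4990) / (2700 + 4990) = 1752 Ω.
V_out = 45.2 × 1752 / (270 + 1752) = 45.2 × 1752/2022 = 39.2 V.
(Unloaded it would have been 41.1 V.)

V_out ≈ 39.2 V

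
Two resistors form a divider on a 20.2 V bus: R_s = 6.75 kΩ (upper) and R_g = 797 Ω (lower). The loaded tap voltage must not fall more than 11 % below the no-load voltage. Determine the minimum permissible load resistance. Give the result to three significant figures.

Output resistance R_th = R_s‖R_g = (6750 × 797)/7547 = 712.8 Ω.
The fractional drop is R_th/(R_th + R_L); requiring this ≤ 0.110 gives R_L ≥ R_th(1/0.110 − 1) = 712.8 × 8.091 = 5.77 kΩ.

R_L(min) ≈ 5.77 kΩ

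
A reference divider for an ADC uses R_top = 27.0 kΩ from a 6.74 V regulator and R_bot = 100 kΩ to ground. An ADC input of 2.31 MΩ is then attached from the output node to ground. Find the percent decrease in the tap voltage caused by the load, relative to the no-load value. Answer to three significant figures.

0.912 %

The divider's output (Thévenin) resistance is R_top‖R_bot = 21.26 kΩ.
Fractional drop under load = R_th/(R_th + R_L) = 21.26 / (21.26 + 2310) = 0.009119.
So the output falls by 0.912 %.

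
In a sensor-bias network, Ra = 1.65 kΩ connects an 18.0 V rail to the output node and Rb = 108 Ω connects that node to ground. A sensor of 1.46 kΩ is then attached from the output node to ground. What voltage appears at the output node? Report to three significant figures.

V_out ≈ 1.03 V

The load sits in parallel with Rb: Rb‖R_L = (108 × 1460) / (108 + 1460) = 100.6 Ω.
V_out = 18.0 × 100.6 / (1650 + 100.6) = 18.0 × 100.6/1751 = 1.03 V.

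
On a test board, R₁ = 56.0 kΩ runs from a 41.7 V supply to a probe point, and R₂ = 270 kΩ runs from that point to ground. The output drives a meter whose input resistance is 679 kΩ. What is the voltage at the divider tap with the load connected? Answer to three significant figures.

The load sits in parallel with R₂: R₂‖R_L = (270 × 679) / (270 + 679) = 193.2 kΩ.
V_out = 41.7 × 193.2 / (56.0 + 193.2) = 41.7 × 193.2/249.2 = 32.3 V.

V_out ≈ 32.3 V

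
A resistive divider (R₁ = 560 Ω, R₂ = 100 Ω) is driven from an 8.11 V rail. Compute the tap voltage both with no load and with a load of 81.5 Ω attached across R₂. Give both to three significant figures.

Unloaded: 1.23 V; loaded: 0.602 V

Open-circuit: V = 8.11 × 100/(560 + 100) = 1.23 V.
With the load, R₂ becomes R₂‖R_L = 44.90 Ω, so V = 8.11 × 44.90/604.9 = 0.602 V.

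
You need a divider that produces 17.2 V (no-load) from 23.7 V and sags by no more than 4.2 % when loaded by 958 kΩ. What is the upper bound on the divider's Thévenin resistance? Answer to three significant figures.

R_th ≤ 42.0 kΩ

Loading drop = R_th/(R_th + R_L) ≤ 0.0420, so R_th ≤ R_L · ε/(1−ε) = 958 kΩ × 0.0420/0.9580 = 42.0 kΩ.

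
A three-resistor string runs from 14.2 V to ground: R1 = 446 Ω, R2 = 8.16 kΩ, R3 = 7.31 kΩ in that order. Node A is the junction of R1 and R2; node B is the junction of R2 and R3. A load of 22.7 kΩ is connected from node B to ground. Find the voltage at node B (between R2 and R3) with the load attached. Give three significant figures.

At node B, R3 is in parallel with the load: R3‖R_L = 5529 Ω.
Below node A the resistance is R2 + (R3‖R_L) = 13690 Ω, so V_A = 14.2 × 13690/14140 = 13.75 V.
Then V_B = V_A × (R3‖R_L)/(R2 + R3‖R_L) = 13.75 × 5529/13690 = 5.55 V.

V ≈ 5.55 V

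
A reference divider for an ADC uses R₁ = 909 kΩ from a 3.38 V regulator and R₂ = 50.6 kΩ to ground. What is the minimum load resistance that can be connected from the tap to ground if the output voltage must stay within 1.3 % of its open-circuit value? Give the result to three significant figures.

R_L(min) ≈ 3.64 MΩ

Output resistance R_th = R₁‖R₂ = (909 × 50.6)/959.6 = 47.93 kΩ.
The fractional drop is R_th/(R_th + R_L); requiring this ≤ 0.0130 gives R_L ≥ R_th(1/0.0130 − 1) = 47.93 × 75.92 = 3.64 MΩ.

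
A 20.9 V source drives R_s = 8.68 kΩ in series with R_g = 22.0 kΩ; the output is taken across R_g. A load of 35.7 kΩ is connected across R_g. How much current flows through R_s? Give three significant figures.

R_g‖R_L = 13.61 kΩ, so the source sees R_s + R_g‖R_L = 22.29 kΩ.
I = 20.9 V / 22.29 kΩ = 0.938 mA.

I ≈ 0.938 mA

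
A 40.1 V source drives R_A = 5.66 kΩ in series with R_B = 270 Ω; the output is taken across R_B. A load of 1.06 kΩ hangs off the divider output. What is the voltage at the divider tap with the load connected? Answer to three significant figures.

V_out ≈ 1.47 V

The load sits in parallel with R_B: R_B‖R_L = (270 × 1060) / (270 + 1060) = 215.2 Ω.
V_out = 40.1 × 215.2 / (5660 + 215.2) = 40.1 × 215.2/5875 = 1.47 V.
(Unloaded it would have been 1.83 V.)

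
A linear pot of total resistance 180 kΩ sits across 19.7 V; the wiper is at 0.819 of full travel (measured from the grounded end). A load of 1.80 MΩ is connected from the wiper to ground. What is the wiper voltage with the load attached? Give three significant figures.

The wiper splits the pot into (1−α)R = 32.58 kΩ above and αR = 147.4 kΩ below.
Lower section ‖ load = 136.3 kΩ.
V_wiper = 19.7 × 136.3/(32.58 + 136.3) = 15.9 V.

V ≈ 15.9 V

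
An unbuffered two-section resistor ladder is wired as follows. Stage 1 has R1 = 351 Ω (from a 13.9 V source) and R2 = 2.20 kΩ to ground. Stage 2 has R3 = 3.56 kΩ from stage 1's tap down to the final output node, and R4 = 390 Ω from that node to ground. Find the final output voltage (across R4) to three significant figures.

Stage 2 presents R3+R4 = 3950 Ω as a load on stage 1's tap.
Stage 1's lower leg becomes R2‖(R3+R4) = 1413 Ω, so V_mid = 13.9 × 1413/1764 = 11.13 V.
Stage 2 is itself unloaded: V_out = V_mid × R4/(R3+R4) = 11.13 × 390/3950 = 1.10 V.

V_out ≈ 1.10 V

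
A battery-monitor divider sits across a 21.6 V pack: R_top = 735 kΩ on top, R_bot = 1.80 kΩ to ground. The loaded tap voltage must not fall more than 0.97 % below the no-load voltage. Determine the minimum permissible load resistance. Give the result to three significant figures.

R_L(min) ≈ 183 kΩ

Output resistance R_th = R_top‖R_bot = (735 × 1.80)/736.8 = 1.796 kΩ.
The fractional drop is R_th/(R_th + R_L); requiring this ≤ 0.00970 gives R_L ≥ R_th(1/0.00970 − 1) = 1.796 × 102.1 = 183 kΩ.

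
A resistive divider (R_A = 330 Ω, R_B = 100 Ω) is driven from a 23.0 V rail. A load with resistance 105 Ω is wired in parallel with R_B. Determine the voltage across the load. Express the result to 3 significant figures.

V_out ≈ 3.09 V

The load sits in parallel with R_B: R_B‖R_L = (100 × 105) / (100 + 105) = 51.22 Ω.
V_out = 23.0 × 51.22 / (330 + 51.22) = 23.0 × 51.22/381.2 = 3.09 V.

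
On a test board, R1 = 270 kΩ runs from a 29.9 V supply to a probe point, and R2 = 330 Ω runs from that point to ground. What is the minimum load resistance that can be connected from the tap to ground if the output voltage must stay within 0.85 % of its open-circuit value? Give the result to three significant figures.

R_L(min) ≈ 38.4 kΩ

Output resistance R_th = R1‖R2 = (270000 × 330)/270300 = 329.6 Ω.
The fractional drop is R_th/(R_th + R_L); requiring this ≤ 0.00850 gives R_L ≥ R_th(1/0.00850 − 1) = 329.6 × 116.6 = 38.4 kΩ.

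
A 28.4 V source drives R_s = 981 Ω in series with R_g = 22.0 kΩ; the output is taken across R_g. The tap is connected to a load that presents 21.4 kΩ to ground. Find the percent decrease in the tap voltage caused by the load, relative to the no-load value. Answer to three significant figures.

4.20 %

The divider's output (Thévenin) resistance is R_s‖R_g = 939.1 Ω.
Fractional drop under load = R_th/(R_th + R_L) = 939.1 / (939.1 + 21400) = 0.04204.
So the output falls by 4.20 %.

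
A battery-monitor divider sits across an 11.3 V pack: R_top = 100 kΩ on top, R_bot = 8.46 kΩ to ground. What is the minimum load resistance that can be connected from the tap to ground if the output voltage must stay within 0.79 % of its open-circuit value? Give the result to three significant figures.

Output resistance R_th = R_top‖R_bot = (100 × 8.46)/108.5 = 7.800 kΩ.
The fractional drop is R_th/(R_th + R_L); requiring this ≤ 0.00790 gives R_L ≥ R_th(1/0.00790 − 1) = 7.800 × 125.6 = 980 kΩ.

R_L(min) ≈ 980 kΩ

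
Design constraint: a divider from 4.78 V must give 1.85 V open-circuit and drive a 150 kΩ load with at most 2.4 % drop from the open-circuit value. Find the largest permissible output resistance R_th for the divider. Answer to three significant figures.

R_th ≤ 3.69 kΩ

Loading drop = R_th/(R_th + R_L) ≤ 0.0240, so R_th ≤ R_L · ε/(1−ε) = 150 kΩ × 0.0240/0.9760 = 3.69 kΩ.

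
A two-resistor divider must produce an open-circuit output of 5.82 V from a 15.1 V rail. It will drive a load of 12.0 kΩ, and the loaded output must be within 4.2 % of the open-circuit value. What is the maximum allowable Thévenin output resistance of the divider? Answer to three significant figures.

R_th ≤ 526 Ω

Loading drop = R_th/(R_th + R_L) ≤ 0.0420, so R_th ≤ R_L · ε/(1−ε) = 12.0 kΩ × 0.0420/0.9580 = 526 Ω.
(Any R1, R2 with R2/(R1+R2) = 0.385 and R1‖R2 ≤ 526 Ω will meet the spec.)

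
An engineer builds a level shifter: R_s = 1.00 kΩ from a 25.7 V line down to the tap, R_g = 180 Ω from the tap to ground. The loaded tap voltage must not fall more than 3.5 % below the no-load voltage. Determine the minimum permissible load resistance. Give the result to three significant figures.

R_L(min) ≈ 4.21 kΩ

Output resistance R_th = R_s‖R_g = (1000 × 180)/1180 = 152.5 Ω.
The fractional drop is R_th/(R_th + R_L); requiring this ≤ 0.0350 gives R_L ≥ R_th(1/0.0350 − 1) = 152.5 × 27.57 = 4.21 kΩ.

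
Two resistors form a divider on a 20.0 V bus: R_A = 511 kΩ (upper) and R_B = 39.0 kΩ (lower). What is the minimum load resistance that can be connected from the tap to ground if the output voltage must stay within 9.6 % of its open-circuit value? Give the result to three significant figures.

Output resistance R_th = R_A‖R_B = (511 × 39.0)/550.0 = 36.23 kΩ.
The fractional drop is R_th/(R_th + R_L); requiring this ≤ 0.0960 gives R_L ≥ R_th(1/0.0960 − 1) = 36.23 × 9.417 = 341 kΩ.

R_L(min) ≈ 341 kΩ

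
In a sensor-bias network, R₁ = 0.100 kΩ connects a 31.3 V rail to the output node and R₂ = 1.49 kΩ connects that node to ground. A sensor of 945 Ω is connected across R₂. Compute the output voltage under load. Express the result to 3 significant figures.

The load sits in parallel with R₂: R₂‖R_L = (1490 × 945) / (1490 + 945) = 578.3 Ω.
V_out = 31.3 × 578.3 / (100 + 578.3) = 31.3 × 578.3/678.3 = 26.7 V.

V_out ≈ 26.7 V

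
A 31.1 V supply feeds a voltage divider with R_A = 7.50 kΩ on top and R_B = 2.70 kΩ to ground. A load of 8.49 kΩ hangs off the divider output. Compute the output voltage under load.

V_out ≈ 6.67 V

The load sits in parallel with R_B: R_B‖R_L = (2.70 × 8.49) / (2.70 + 8.49) = 2.049 kΩ.
V_out = 31.1 × 2.049 / (7.50 + 2.049) = 31.1 × 2.049/9.549 = 6.67 V.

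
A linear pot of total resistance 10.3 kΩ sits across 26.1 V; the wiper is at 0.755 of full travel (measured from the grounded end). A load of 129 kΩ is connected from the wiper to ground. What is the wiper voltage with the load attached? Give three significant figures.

V ≈ 19.4 V

The wiper splits the pot into (1−α)R = 2.523 kΩ above and αR = 7.777 kΩ below.
Lower section ‖ load = 7.334 kΩ.
V_wiper = 26.1 × 7.334/(2.523 + 7.334) = 19.4 V.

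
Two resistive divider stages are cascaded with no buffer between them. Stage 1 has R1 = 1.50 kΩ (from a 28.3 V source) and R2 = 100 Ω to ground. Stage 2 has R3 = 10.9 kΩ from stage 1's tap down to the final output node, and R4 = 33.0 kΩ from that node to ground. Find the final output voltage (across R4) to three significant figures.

Stage 2 presents R3+R4 = 43900 Ω as a load on stage 1's tap.
Stage 1's lower leg becomes R2‖(R3+R4) = 99.77 Ω, so V_mid = 28.3 × 99.77/1600 = 1.765 V.
Stage 2 is itself unloaded: V_out = V_mid × R4/(R3+R4) = 1.765 × 33000/43900 = 1.33 V.

V_out ≈ 1.33 V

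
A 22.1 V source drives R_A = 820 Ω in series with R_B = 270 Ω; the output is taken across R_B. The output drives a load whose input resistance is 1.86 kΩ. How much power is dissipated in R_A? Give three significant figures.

P ≈ 359 mW

Total resistance from the source is R_A + (R_B‖R_L) = 1056 Ω, so I = 22.1/1056 Ω = 20.93 mA.
P = I²·R_A = (20.93 mA)² × 820 Ω = 359 mW.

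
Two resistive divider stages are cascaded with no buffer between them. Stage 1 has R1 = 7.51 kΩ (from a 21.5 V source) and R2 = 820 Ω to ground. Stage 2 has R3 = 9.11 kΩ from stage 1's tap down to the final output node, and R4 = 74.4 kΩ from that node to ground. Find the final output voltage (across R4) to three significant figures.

Stage 2 presents R3+R4 = 83510 Ω as a load on stage 1's tap.
Stage 1's lower leg becomes R2‖(R3+R4) = 812.0 Ω, so V_mid = 21.5 × 812.0/8322 = 2.098 V.
Stage 2 is itself unloaded: V_out = V_mid × R4/(R3+R4) = 2.098 × 74400/83510 = 1.87 V.

V_out ≈ 1.87 V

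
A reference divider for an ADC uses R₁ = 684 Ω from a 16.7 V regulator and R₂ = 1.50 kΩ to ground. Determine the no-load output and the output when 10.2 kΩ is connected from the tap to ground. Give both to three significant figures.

Open-circuit: V = 16.7 × 1500/(684 + 1500) = 11.5 V.
With the load, R₂ becomes R₂‖R_L = 1308 Ω, so V = 16.7 × 1308/1992 = 11.0 V.

Unloaded: 11.5 V; loaded: 11.0 V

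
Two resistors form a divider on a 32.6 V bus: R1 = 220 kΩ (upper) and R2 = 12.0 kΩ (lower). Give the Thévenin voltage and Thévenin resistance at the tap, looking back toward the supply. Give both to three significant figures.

V_th is the open-circuit tap voltage: 32.6 × 12.0/(220 + 12.0) = 1.69 V.
With the supply zeroed, R1 and R2 appear in parallel from the tap: R_th = R1‖R2 = (220 × 12.0)/232.0 = 11.4 kΩ.

V_th = 1.69 V, R_th = 11.4 kΩ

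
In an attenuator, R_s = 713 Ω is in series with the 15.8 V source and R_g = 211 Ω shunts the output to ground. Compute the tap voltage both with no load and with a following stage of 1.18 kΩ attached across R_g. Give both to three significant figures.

Open-circuit: V = 15.8 × 211/(713 + 211) = 3.61 V.
With the load, R_g becomes R_g‖R_L = 179.0 Ω, so V = 15.8 × 179.0/892.0 = 3.17 V.

Unloaded: 3.61 V; loaded: 3.17 V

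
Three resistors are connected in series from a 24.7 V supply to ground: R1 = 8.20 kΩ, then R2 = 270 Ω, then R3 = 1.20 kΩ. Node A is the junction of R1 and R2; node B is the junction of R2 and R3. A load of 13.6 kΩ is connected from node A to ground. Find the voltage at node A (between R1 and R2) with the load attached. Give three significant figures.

Below node A the series string R2+R3 = 1470 Ω sits in parallel with the 13600 Ω load: 1327 Ω.
V_A = 24.7 × 1327/(8200 + 1327) = 3.44 V.

V ≈ 3.44 V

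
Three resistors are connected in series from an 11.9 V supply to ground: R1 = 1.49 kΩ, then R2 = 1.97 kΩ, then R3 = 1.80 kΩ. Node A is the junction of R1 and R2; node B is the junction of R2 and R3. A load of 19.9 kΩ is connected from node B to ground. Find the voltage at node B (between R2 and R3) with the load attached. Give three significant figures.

At node B, R3 is in parallel with the load: R3‖R_L = 1.651 kΩ.
Below node A the resistance is R2 + (R3‖R_L) = 3.621 kΩ, so V_A = 11.9 × 3.621/5.111 = 8.431 V.
Then V_B = V_A × (R3‖R_L)/(R2 + R3‖R_L) = 8.431 × 1.651/3.621 = 3.84 V.

V ≈ 3.84 V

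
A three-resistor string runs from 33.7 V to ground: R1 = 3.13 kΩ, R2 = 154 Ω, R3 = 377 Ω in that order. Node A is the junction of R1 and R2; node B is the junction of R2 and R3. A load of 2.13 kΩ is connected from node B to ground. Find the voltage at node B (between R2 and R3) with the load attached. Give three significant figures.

V ≈ 2.99 V

At node B, R3 is in parallel with the load: R3‖R_L = 320.3 Ω.
Below node A the resistance is R2 + (R3‖R_L) = 474.3 Ω, so V_A = 33.7 × 474.3/3604 = 4.435 V.
Then V_B = V_A × (R3‖R_L)/(R2 + R3‖R_L) = 4.435 × 320.3/474.3 = 2.99 V.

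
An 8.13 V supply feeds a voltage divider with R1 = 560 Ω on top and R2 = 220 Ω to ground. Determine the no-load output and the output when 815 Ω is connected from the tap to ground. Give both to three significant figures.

Unloaded: 2.29 V; loaded: 1.92 V

Open-circuit: V = 8.13 × 220/(560 + 220) = 2.29 V.
With the load, R2 becomes R2‖R_L = 173.2 Ω, so V = 8.13 × 173.2/733.2 = 1.92 V.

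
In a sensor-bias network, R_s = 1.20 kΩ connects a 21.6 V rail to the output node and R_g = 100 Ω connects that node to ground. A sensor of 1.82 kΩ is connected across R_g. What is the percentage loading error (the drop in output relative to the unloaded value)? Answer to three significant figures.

4.83 %

The divider's output (Thévenin) resistance is R_s‖R_g = 92.31 Ω.
Fractional drop under load = R_th/(R_th + R_L) = 92.31 / (92.31 + 1820) = 0.04827.
So the output falls by 4.83 %.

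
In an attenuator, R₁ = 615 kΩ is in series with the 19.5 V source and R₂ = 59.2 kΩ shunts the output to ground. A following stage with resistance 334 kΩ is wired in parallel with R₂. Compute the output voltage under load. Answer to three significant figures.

The load sits in parallel with R₂: R₂‖R_L = (59.2 × 334) / (59.2 + 334) = 50.29 kΩ.
V_out = 19.5 × 50.29 / (615 + 50.29) = 19.5 × 50.29/665.3 = 1.47 V.

V_out ≈ 1.47 V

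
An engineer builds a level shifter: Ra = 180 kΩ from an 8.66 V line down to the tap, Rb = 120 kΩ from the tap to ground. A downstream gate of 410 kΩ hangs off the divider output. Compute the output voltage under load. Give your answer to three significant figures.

V_out ≈ 2.95 V

The load sits in parallel with Rb: Rb‖R_L = (120 × 410) / (120 + 410) = 92.83 kΩ.
V_out = 8.66 × 92.83 / (180 + 92.83) = 8.66 × 92.83/272.8 = 2.95 V.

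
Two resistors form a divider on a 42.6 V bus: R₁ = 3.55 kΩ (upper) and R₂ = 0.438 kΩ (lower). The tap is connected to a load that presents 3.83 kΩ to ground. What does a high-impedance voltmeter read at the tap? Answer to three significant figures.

V_out ≈ 4.25 V

The load sits in parallel with R₂: R₂‖R_L = (438 × 3830) / (438 + 3830) = 393.1 Ω.
V_out = 42.6 × 393.1 / (3550 + 393.1) = 42.6 × 393.1/3943 = 4.25 V.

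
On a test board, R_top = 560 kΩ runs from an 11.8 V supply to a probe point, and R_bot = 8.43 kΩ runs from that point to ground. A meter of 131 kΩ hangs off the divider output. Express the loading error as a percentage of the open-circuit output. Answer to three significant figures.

5.96 %

The divider's output (Thévenin) resistance is R_top‖R_bot = 8.305 kΩ.
Fractional drop under load = R_th/(R_th + R_L) = 8.305 / (8.305 + 131) = 0.05962.
So the output falls by 5.96 %.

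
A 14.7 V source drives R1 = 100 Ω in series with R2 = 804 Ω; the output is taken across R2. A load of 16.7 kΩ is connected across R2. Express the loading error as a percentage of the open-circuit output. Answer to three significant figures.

0.530 %

The divider's output (Thévenin) resistance is R1‖R2 = 88.94 Ω.
Fractional drop under load = R_th/(R_th + R_L) = 88.94 / (88.94 + 16700) = 0.005297.
So the output falls by 0.530 %.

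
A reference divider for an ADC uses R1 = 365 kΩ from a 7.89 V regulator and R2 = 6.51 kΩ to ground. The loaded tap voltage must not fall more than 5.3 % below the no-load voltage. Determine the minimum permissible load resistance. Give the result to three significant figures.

Output resistance R_th = R1‖R2 = (365 × 6.51)/371.5 = 6.396 kΩ.
The fractional drop is R_th/(R_th + R_L); requiring this ≤ 0.0530 gives R_L ≥ R_th(1/0.0530 − 1) = 6.396 × 17.87 = 114 kΩ.

R_L(min) ≈ 114 kΩ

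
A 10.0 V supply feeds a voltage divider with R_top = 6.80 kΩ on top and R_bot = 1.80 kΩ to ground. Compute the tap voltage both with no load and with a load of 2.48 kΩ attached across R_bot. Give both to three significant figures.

Open-circuit: V = 10.0 × 1.80/(6.80 + 1.80) = 2.09 V.
With the load, R_bot becomes R_bot‖R_L = 1.043 kΩ, so V = 10.0 × 1.043/7.843 = 1.33 V.

Unloaded: 2.09 V; loaded: 1.33 V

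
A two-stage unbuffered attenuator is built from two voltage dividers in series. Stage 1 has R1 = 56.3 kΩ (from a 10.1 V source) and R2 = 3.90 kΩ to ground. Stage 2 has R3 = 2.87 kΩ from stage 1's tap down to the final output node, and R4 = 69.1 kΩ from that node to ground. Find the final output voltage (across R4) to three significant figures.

V_out ≈ 0.598 V

Stage 2 presents R3+R4 = 71.97 kΩ as a load on stage 1's tap.
Stage 1's lower leg becomes R2‖(R3+R4) = 3.700 kΩ, so V_mid = 10.1 × 3.700/60.00 = 0.6228 V.
Stage 2 is itself unloaded: V_out = V_mid × R4/(R3+R4) = 0.6228 × 69.1/71.97 = 0.598 V.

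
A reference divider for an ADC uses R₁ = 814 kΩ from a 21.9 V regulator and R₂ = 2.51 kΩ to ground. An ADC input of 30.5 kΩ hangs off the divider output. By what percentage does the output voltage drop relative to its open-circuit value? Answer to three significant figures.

7.58 %

The divider's output (Thévenin) resistance is R₁‖R₂ = 2.502 kΩ.
Fractional drop under load = R_th/(R_th + R_L) = 2.502 / (2.502 + 30.5) = 0.07582.
So the output falls by 7.58 %.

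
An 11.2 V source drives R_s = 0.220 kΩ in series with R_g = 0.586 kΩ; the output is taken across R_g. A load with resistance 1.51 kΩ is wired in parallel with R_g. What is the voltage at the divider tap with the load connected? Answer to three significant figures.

V_out ≈ 7.36 V

The load sits in parallel with R_g: R_g‖R_L = (586 × 1510) / (586 + 1510) = 422.2 Ω.
V_out = 11.2 × 422.2 / (220 + 422.2) = 11.2 × 422.2/642.2 = 7.36 V.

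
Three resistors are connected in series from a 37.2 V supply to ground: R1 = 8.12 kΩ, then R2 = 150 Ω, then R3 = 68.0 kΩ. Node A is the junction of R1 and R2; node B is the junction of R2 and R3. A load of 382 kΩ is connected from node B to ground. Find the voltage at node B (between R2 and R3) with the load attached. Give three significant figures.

V ≈ 32.5 V

At node B, R3 is in parallel with the load: R3‖R_L = 57720 Ω.
Below node A the resistance is R2 + (R3‖R_L) = 57870 Ω, so V_A = 37.2 × 57870/65990 = 32.62 V.
Then V_B = V_A × (R3‖R_L)/(R2 + R3‖R_L) = 32.62 × 57720/57870 = 32.5 V.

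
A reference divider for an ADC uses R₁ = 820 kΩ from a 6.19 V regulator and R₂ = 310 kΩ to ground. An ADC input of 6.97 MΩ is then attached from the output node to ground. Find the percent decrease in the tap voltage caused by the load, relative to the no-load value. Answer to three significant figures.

The divider's output (Thévenin) resistance is R₁‖R₂ = 225.0 kΩ.
Fractional drop under load = R_th/(R_th + R_L) = 225.0 / (225.0 + 6970) = 0.03127.
So the output falls by 3.13 %.

3.13 %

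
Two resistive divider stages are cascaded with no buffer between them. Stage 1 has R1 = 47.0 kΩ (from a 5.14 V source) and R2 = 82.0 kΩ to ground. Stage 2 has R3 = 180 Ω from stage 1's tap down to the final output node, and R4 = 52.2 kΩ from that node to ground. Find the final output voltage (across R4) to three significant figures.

V_out ≈ 2.07 V

Stage 2 presents R3+R4 = 52380 Ω as a load on stage 1's tap.
Stage 1's lower leg becomes R2‖(R3+R4) = 31960 Ω, so V_mid = 5.14 × 31960/78960 = 2.081 V.
Stage 2 is itself unloaded: V_out = V_mid × R4/(R3+R4) = 2.081 × 52200/52380 = 2.07 V.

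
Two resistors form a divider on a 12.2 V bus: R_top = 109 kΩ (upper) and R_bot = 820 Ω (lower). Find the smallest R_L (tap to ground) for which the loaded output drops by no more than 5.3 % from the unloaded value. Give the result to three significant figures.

Output resistance R_th = R_top‖R_bot = (109000 × 820)/109800 = 813.9 Ω.
The fractional drop is R_th/(R_th + R_L); requiring this ≤ 0.0530 gives R_L ≥ R_th(1/0.0530 − 1) = 813.9 × 17.87 = 14.5 kΩ.

R_L(min) ≈ 14.5 kΩ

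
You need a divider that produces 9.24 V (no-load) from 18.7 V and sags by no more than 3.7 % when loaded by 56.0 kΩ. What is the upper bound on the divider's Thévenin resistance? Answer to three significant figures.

R_th ≤ 2.15 kΩ

Loading drop = R_th/(R_th + R_L) ≤ 0.0370, so R_th ≤ R_L · ε/(1−ε) = 56.0 kΩ × 0.0370/0.9630 = 2.15 kΩ.
(Any R1, R2 with R2/(R1+R2) = 0.494 and R1‖R2 ≤ 2.15 kΩ will meet the spec.)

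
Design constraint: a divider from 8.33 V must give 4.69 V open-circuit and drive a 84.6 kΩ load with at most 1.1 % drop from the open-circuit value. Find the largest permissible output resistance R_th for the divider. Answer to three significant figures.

R_th ≤ 941 Ω

Loading drop = R_th/(R_th + R_L) ≤ 0.0110, so R_th ≤ R_L · ε/(1−ε) = 84.6 kΩ × 0.0110/0.9890 = 941 Ω.
(Any R1, R2 with R2/(R1+R2) = 0.563 and R1‖R2 ≤ 941 Ω will meet the spec.)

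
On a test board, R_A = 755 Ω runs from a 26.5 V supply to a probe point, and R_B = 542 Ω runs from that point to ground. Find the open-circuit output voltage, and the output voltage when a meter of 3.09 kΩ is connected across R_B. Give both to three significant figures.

Unloaded: 11.1 V; loaded: 10.0 V

Open-circuit: V = 26.5 × 542/(755 + 542) = 11.1 V.
With the load, R_B becomes R_B‖R_L = 461.1 Ω, so V = 26.5 × 461.1/1216 = 10.0 V.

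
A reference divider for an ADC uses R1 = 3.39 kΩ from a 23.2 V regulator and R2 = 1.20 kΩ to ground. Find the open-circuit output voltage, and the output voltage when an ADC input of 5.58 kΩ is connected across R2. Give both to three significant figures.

Open-circuit: V = 23.2 × 1.20/(3.39 + 1.20) = 6.07 V.
With the load, R2 becomes R2‖R_L = 0.9876 kΩ, so V = 23.2 × 0.9876/4.378 = 5.23 V.

Unloaded: 6.07 V; loaded: 5.23 V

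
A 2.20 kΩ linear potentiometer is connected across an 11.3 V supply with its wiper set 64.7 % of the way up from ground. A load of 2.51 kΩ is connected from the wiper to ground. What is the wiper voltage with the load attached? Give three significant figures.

The wiper splits the pot into (1−α)R = 776.6 Ω above and αR = 1423 Ω below.
Lower section ‖ load = 908.3 Ω.
V_wiper = 11.3 × 908.3/(776.6 + 908.3) = 6.09 V.

V ≈ 6.09 V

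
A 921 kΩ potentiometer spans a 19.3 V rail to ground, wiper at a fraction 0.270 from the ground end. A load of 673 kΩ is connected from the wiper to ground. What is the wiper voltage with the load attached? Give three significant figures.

The wiper splits the pot into (1−α)R = 672.3 kΩ above and αR = 248.7 kΩ below.
Lower section ‖ load = 181.6 kΩ.
V_wiper = 19.3 × 181.6/(672.3 + 181.6) = 4.10 V.

V ≈ 4.10 V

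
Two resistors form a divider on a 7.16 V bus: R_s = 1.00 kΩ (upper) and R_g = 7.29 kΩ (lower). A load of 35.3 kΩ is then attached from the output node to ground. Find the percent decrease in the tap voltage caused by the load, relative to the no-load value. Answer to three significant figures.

The divider's output (Thévenin) resistance is R_s‖R_g = 0.8794 kΩ.
Fractional drop under load = R_th/(R_th + R_L) = 0.8794 / (0.8794 + 35.3) = 0.02431.
So the output falls by 2.43 %.

2.43 %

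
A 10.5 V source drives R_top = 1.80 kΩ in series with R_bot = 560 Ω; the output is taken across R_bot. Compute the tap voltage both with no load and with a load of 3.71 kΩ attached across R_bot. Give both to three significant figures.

Unloaded: 2.49 V; loaded: 2.23 V

Open-circuit: V = 10.5 × 560/(1800 + 560) = 2.49 V.
With the load, R_bot becomes R_bot‖R_L = 486.6 Ω, so V = 10.5 × 486.6/2287 = 2.23 V.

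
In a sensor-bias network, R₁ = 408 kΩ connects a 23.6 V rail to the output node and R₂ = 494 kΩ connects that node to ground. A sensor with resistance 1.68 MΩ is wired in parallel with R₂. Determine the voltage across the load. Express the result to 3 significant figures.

The load sits in parallel with R₂: R₂‖R_L = (494 × 1680) / (494 + 1680) = 381.7 kΩ.
V_out = 23.6 × 381.7 / (408 + 381.7) = 23.6 × 381.7/789.7 = 11.4 V.
(Unloaded it would have been 12.9 V.)

V_out ≈ 11.4 V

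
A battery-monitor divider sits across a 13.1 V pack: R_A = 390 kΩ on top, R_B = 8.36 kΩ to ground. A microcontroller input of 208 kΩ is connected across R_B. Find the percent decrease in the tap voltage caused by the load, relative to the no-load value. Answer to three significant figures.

3.79 %

The divider's output (Thévenin) resistance is R_A‖R_B = 8.185 kΩ.
Fractional drop under load = R_th/(R_th + R_L) = 8.185 / (8.185 + 208) = 0.03786.
So the output falls by 3.79 %.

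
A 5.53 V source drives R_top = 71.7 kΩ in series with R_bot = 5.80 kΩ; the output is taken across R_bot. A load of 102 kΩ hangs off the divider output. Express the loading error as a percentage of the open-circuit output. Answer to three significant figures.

The divider's output (Thévenin) resistance is R_top‖R_bot = 5.366 kΩ.
Fractional drop under load = R_th/(R_th + R_L) = 5.366 / (5.366 + 102) = 0.04998.
So the output falls by 5.00 %.

5.00 %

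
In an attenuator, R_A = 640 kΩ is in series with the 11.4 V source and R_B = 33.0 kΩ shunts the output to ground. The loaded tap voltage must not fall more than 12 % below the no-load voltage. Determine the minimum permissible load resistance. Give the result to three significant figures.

Output resistance R_th = R_A‖R_B = (640 × 33.0)/673.0 = 31.38 kΩ.
The fractional drop is R_th/(R_th + R_L); requiring this ≤ 0.120 gives R_L ≥ R_th(1/0.120 − 1) = 31.38 × 7.333 = 230 kΩ.

R_L(min) ≈ 230 kΩ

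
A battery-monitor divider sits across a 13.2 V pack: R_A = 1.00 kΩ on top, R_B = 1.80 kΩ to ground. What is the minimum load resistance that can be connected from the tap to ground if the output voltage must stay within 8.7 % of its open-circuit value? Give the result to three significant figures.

R_L(min) ≈ 6.75 kΩ

Output resistance R_th = R_A‖R_B = (1000 × 1800)/2800 = 642.9 Ω.
The fractional drop is R_th/(R_th + R_L); requiring this ≤ 0.0870 gives R_L ≥ R_th(1/0.0870 − 1) = 642.9 × 10.49 = 6.75 kΩ.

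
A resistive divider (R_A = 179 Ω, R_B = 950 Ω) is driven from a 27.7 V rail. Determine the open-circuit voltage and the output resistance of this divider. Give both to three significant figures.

V_th is the open-circuit tap voltage: 27.7 × 950/(179 + 950) = 23.3 V.
With the supply zeroed, R_A and R_B appear in parallel from the tap: R_th = R_A‖R_B = (179 × 950)/1129 = 151 Ω.

V_th = 23.3 V, R_th = 151 Ω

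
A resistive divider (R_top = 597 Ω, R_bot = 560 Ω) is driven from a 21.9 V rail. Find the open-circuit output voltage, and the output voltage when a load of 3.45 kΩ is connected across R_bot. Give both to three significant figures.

Unloaded: 10.6 V; loaded: 9.78 V

Open-circuit: V = 21.9 × 560/(597 + 560) = 10.6 V.
With the load, R_bot becomes R_bot‖R_L = 481.8 Ω, so V = 21.9 × 481.8/1079 = 9.78 V.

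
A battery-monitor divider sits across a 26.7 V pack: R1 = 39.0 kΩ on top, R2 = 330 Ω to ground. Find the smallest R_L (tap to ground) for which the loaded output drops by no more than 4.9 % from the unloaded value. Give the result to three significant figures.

Output resistance R_th = R1‖R2 = (39000 × 330)/39330 = 327.2 Ω.
The fractional drop is R_th/(R_th + R_L); requiring this ≤ 0.0490 gives R_L ≥ R_th(1/0.0490 − 1) = 327.2 × 19.41 = 6.35 kΩ.

R_L(min) ≈ 6.35 kΩ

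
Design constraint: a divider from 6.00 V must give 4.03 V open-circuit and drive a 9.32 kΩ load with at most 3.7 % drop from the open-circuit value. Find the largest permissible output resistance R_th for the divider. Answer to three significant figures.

Loading drop = R_th/(R_th + R_L) ≤ 0.0370, so R_th ≤ R_L · ε/(1−ε) = 9.32 kΩ × 0.0370/0.9630 = 358 Ω.

R_th ≤ 358 Ω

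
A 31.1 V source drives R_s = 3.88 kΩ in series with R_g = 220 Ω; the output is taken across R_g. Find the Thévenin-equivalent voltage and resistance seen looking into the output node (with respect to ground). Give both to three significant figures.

V_th is the open-circuit tap voltage: 31.1 × 220/(3880 + 220) = 1.67 V.
With the supply zeroed, R_s and R_g appear in parallel from the tap: R_th = R_s‖R_g = (3880 × 220)/4100 = 208 Ω.

V_th = 1.67 V, R_th = 208 Ω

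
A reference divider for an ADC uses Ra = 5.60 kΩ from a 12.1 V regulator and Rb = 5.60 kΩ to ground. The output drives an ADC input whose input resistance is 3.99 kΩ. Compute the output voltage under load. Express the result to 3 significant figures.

V_out ≈ 3.56 V

The load sits in parallel with Rb: Rb‖R_L = (5.60 × 3.99) / (5.60 + 3.99) = 2.330 kΩ.
V_out = 12.1 × 2.330 / (5.60 + 2.330) = 12.1 × 2.330/7.930 = 3.56 V.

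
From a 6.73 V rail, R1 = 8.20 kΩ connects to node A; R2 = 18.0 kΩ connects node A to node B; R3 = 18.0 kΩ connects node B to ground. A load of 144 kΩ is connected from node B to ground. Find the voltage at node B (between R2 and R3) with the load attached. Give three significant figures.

V ≈ 2.55 V

At node B, R3 is in parallel with the load: R3‖R_L = 16.00 kΩ.
Below node A the resistance is R2 + (R3‖R_L) = 34.00 kΩ, so V_A = 6.73 × 34.00/42.20 = 5.422 V.
Then V_B = V_A × (R3‖R_L)/(R2 + R3‖R_L) = 5.422 × 16.00/34.00 = 2.55 V.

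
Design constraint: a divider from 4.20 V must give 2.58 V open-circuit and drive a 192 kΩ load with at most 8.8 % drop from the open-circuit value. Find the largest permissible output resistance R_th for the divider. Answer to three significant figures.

Loading drop = R_th/(R_th + R_L) ≤ 0.0880, so R_th ≤ R_L · ε/(1−ε) = 192 kΩ × 0.0880/0.9120 = 18.5 kΩ.

R_th ≤ 18.5 kΩ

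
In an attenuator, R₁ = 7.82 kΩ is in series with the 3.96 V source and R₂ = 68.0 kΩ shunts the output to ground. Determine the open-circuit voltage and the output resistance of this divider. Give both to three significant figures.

V_th = 3.55 V, R_th = 7.01 kΩ

V_th is the open-circuit tap voltage: 3.96 × 68.0/(7.82 + 68.0) = 3.55 V.
With the supply zeroed, R₁ and R₂ appear in parallel from the tap: R_th = R₁‖R₂ = (7.82 × 68.0)/75.82 = 7.01 kΩ.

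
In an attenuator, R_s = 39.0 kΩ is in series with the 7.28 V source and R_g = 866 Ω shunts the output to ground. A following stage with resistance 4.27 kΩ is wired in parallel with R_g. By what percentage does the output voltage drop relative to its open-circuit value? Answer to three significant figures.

Unloaded V = 7.28 × 866/39870 = 0.1581 V.
Loaded: R_g‖R_L = 720.0 Ω, giving V = 7.28 × 720.0/39720 = 0.1320 V.
Drop = (0.1581 − 0.1320) / 0.1581 = 16.6 %.

16.6 %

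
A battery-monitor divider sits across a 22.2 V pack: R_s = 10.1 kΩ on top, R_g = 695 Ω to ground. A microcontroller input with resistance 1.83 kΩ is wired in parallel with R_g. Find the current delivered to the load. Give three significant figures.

I_L ≈ 0.576 mA

R_g‖R_L = 503.7 Ω; V_out = 22.2 × 503.7/10600 = 1.055 V.
I_L = V_out / R_L = 1.055 / 1.83 kΩ = 0.576 mA.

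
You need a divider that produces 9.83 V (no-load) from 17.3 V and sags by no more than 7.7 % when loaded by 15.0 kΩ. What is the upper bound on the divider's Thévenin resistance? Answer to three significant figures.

R_th ≤ 1.25 kΩ

Loading drop = R_th/(R_th + R_L) ≤ 0.0770, so R_th ≤ R_L · ε/(1−ε) = 15.0 kΩ × 0.0770/0.9230 = 1.25 kΩ.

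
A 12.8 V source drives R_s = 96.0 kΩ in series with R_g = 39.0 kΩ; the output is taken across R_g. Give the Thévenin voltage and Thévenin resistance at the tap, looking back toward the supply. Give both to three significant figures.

V_th = 3.70 V, R_th = 27.7 kΩ

V_th is the open-circuit tap voltage: 12.8 × 39.0/(96.0 + 39.0) = 3.70 V.
With the supply zeroed, R_s and R_g appear in parallel from the tap: R_th = R_s‖R_g = (96.0 × 39.0)/135.0 = 27.7 kΩ.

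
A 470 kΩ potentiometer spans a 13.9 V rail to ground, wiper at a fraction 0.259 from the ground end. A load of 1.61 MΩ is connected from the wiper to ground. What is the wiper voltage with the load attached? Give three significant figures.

V ≈ 3.41 V

The wiper splits the pot into (1−α)R = 348.3 kΩ above and αR = 121.7 kΩ below.
Lower section ‖ load = 113.2 kΩ.
V_wiper = 13.9 × 113.2/(348.3 + 113.2) = 3.41 V.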